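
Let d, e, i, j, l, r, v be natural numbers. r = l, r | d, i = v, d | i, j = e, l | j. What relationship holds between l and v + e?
l | v + e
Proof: Since r = l and r | d, l | d. From i = v and d | i, d | v. l | d, so l | v. j = e and l | j, therefore l | e. l | v, so l | v + e.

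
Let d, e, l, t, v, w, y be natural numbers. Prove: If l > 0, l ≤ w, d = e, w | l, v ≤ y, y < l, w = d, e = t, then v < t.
From w | l and l > 0, w ≤ l. l ≤ w, so l = w. Since w = d, l = d. d = e, so l = e. Since e = t, l = t. Because v ≤ y and y < l, v < l. Since l = t, v < t.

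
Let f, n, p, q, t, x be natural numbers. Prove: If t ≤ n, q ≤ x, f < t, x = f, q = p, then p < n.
x = f and q ≤ x, hence q ≤ f. f < t and t ≤ n, so f < n. q ≤ f, so q < n. q = p, so p < n.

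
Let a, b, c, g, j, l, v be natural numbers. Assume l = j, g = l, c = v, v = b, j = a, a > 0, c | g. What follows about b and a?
b ≤ a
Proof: g = l and l = j, therefore g = j. j = a, so g = a. c = v and c | g, therefore v | g. v = b, so b | g. g = a, so b | a. Since a > 0, b ≤ a.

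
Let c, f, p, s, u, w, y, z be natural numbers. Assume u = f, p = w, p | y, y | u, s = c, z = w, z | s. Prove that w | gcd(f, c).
Because p = w and p | y, w | y. y | u, so w | u. Since u = f, w | f. Since z = w and z | s, w | s. From s = c, w | c. w | f, so w | gcd(f, c).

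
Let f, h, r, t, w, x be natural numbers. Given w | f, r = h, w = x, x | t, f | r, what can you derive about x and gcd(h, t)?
x | gcd(h, t)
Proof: Because w = x and w | f, x | f. Because f | r, x | r. r = h, so x | h. Since x | t, x | gcd(h, t).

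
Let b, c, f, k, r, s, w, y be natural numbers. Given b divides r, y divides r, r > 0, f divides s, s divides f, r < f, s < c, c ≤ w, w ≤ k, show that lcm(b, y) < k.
b divides r and y divides r, thus lcm(b, y) divides r. r > 0, so lcm(b, y) ≤ r. f divides s and s divides f, hence f = s. r < f, so r < s. From s < c and c ≤ w, s < w. w ≤ k, so s < k. r < s, so r < k. Since lcm(b, y) ≤ r, lcm(b, y) < k.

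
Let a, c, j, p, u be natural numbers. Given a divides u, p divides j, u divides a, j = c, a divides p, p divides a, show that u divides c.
Because p divides a and a divides p, p = a. Since a divides u and u divides a, a = u. Since p = a, p = u. j = c and p divides j, so p divides c. p = u, so u divides c.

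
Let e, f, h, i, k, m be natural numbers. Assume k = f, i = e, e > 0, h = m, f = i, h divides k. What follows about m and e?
m ≤ e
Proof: Because k = f and f = i, k = i. Since h = m and h divides k, m divides k. Since k = i, m divides i. Since i = e, m divides e. Since e > 0, m ≤ e.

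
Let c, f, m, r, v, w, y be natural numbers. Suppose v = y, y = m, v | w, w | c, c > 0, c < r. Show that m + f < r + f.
v = y and y = m, thus v = m. From v | w and w | c, v | c. Since c > 0, v ≤ c. Since c < r, v < r. Since v = m, m < r. Then m + f < r + f.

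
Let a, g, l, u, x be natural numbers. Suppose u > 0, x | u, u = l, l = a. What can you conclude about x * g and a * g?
x * g ≤ a * g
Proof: u = l and l = a, hence u = a. Because x | u and u > 0, x ≤ u. u = a, so x ≤ a. Then x * g ≤ a * g.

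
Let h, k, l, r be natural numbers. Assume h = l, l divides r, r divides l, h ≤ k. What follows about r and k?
r ≤ k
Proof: Because l divides r and r divides l, l = r. Because h = l, h = r. Since h ≤ k, r ≤ k.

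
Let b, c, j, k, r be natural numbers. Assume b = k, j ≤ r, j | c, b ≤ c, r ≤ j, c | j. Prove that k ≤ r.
Because c | j and j | c, c = j. Because j ≤ r and r ≤ j, j = r. Since c = j, c = r. b = k and b ≤ c, so k ≤ c. Since c = r, k ≤ r.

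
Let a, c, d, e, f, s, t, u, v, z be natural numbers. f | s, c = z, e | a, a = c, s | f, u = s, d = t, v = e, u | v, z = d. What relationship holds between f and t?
f | t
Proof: Because s | f and f | s, s = f. u = s and u | v, hence s | v. Since v = e, s | e. Because c = z and z = d, c = d. d = t, so c = t. a = c and e | a, therefore e | c. c = t, so e | t. s | e, so s | t. s = f, so f | t.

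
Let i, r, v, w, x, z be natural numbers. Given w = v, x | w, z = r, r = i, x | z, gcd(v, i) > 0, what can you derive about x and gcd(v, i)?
x ≤ gcd(v, i)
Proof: w = v and x | w, thus x | v. Because z = r and r = i, z = i. Since x | z, x | i. Since x | v, x | gcd(v, i). gcd(v, i) > 0, so x ≤ gcd(v, i).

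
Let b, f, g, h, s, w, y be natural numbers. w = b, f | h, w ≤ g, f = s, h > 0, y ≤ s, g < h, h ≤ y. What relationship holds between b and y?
b < y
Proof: Because f = s and f | h, s | h. h > 0, so s ≤ h. y ≤ s, so y ≤ h. Since h ≤ y, h = y. w ≤ g and g < h, therefore w < h. Because w = b, b < h. From h = y, b < y.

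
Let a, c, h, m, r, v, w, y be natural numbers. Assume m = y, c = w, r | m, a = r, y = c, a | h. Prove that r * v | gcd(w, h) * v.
y = c and c = w, so y = w. Since m = y and r | m, r | y. y = w, so r | w. a = r and a | h, therefore r | h. From r | w, r | gcd(w, h). Then r * v | gcd(w, h) * v.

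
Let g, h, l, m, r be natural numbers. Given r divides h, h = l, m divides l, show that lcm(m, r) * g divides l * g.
h = l and r divides h, hence r divides l. m divides l, so lcm(m, r) divides l. Then lcm(m, r) * g divides l * g.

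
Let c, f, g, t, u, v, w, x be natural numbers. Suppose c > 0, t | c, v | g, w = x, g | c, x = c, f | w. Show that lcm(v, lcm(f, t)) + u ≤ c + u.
v | g and g | c, thus v | c. w = x and x = c, thus w = c. Because f | w, f | c. Since t | c, lcm(f, t) | c. Since v | c, lcm(v, lcm(f, t)) | c. Since c > 0, lcm(v, lcm(f, t)) ≤ c. Then lcm(v, lcm(f, t)) + u ≤ c + u.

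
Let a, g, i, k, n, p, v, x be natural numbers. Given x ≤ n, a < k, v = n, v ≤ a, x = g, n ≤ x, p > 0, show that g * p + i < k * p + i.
From n ≤ x and x ≤ n, n = x. Since v = n, v = x. x = g, so v = g. Because v ≤ a and a < k, v < k. v = g, so g < k. Since p > 0, by multiplying by a positive, g * p < k * p. Then g * p + i < k * p + i.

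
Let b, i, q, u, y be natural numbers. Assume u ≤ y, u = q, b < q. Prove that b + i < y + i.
From u = q and u ≤ y, q ≤ y. b < q, so b < y. Then b + i < y + i.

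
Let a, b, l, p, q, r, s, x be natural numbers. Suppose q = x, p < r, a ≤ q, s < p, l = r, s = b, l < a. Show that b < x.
s < p and p < r, so s < r. l = r and l < a, thus r < a. a ≤ q, so r < q. q = x, so r < x. s < r, so s < x. s = b, so b < x.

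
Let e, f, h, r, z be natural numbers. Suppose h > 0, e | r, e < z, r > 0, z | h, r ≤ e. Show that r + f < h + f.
Since e | r and r > 0, e ≤ r. Since r ≤ e, e = r. Since e < z, r < z. z | h and h > 0, hence z ≤ h. r < z, so r < h. Then r + f < h + f.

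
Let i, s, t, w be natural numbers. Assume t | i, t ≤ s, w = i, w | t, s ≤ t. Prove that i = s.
Since w = i and w | t, i | t. Since t | i, i = t. From t ≤ s and s ≤ t, t = s. Since i = t, i = s.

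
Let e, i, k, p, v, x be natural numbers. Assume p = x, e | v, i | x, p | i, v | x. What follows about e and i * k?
e | i * k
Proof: p = x and p | i, hence x | i. i | x, so x = i. Since v | x, v | i. Since e | v, e | i. Then e | i * k.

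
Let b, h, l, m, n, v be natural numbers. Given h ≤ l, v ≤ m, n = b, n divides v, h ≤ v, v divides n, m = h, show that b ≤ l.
v divides n and n divides v, therefore v = n. n = b, so v = b. Since m = h and v ≤ m, v ≤ h. Since h ≤ v, h = v. h ≤ l, so v ≤ l. Since v = b, b ≤ l.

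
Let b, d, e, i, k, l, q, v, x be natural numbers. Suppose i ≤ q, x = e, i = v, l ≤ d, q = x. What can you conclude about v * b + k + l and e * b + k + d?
v * b + k + l ≤ e * b + k + d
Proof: q = x and x = e, thus q = e. From i = v and i ≤ q, v ≤ q. Since q = e, v ≤ e. Then v * b ≤ e * b. Then v * b + k ≤ e * b + k. Since l ≤ d, v * b + k + l ≤ e * b + k + d.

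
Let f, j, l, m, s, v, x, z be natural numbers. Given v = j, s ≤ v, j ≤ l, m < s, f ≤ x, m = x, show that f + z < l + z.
Since m = x and m < s, x < s. From f ≤ x, f < s. v = j and s ≤ v, thus s ≤ j. Since j ≤ l, s ≤ l. f < s, so f < l. Then f + z < l + z.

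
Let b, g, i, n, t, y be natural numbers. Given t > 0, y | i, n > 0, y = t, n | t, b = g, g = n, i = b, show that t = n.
Since n | t and t > 0, n ≤ t. b = g and g = n, so b = n. Since i = b and y | i, y | b. Since y = t, t | b. b = n, so t | n. Because n > 0, t ≤ n. Because n ≤ t, n = t. Then t = n.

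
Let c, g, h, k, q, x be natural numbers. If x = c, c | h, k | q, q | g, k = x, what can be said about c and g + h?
c | g + h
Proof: Because k = x and k | q, x | q. Since q | g, x | g. Since x = c, c | g. c | h, so c | g + h.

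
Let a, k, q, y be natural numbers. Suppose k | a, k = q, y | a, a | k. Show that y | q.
Because a | k and k | a, a = k. k = q, so a = q. y | a, so y | q.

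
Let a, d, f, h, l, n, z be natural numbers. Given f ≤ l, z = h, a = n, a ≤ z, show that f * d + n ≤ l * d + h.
Because f ≤ l, f * d ≤ l * d. a = n and a ≤ z, thus n ≤ z. z = h, so n ≤ h. Since f * d ≤ l * d, f * d + n ≤ l * d + h.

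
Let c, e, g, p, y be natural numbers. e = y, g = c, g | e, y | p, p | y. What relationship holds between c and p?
c | p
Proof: Because y | p and p | y, y = p. e = y and g | e, so g | y. From y = p, g | p. Since g = c, c | p.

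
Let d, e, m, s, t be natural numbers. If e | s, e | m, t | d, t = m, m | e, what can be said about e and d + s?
e | d + s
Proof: m | e and e | m, hence m = e. t = m and t | d, so m | d. m = e, so e | d. Since e | s, e | d + s.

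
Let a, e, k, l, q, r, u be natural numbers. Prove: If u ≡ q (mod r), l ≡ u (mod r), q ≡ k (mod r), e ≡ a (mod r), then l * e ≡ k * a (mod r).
From l ≡ u (mod r) and u ≡ q (mod r), l ≡ q (mod r). Since q ≡ k (mod r), l ≡ k (mod r). Combining with e ≡ a (mod r), by multiplying congruences, l * e ≡ k * a (mod r).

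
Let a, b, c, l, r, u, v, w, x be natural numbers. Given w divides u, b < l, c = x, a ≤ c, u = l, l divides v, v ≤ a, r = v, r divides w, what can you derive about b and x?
b < x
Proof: Since r = v and r divides w, v divides w. u = l and w divides u, so w divides l. Since v divides w, v divides l. Since l divides v, l = v. From b < l, b < v. c = x and a ≤ c, thus a ≤ x. v ≤ a, so v ≤ x. b < v, so b < x.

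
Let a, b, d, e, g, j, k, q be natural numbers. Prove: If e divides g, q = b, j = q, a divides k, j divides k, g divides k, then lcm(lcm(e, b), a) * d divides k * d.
e divides g and g divides k, so e divides k. From j = q and q = b, j = b. Since j divides k, b divides k. Since e divides k, lcm(e, b) divides k. a divides k, so lcm(lcm(e, b), a) divides k. Then lcm(lcm(e, b), a) * d divides k * d.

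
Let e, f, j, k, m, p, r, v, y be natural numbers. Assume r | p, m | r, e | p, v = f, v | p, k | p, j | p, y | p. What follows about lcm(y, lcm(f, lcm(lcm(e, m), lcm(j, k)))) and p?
lcm(y, lcm(f, lcm(lcm(e, m), lcm(j, k)))) | p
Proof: v = f and v | p, so f | p. From m | r and r | p, m | p. Since e | p, lcm(e, m) | p. Because j | p and k | p, lcm(j, k) | p. lcm(e, m) | p, so lcm(lcm(e, m), lcm(j, k)) | p. Since f | p, lcm(f, lcm(lcm(e, m), lcm(j, k))) | p. y | p, so lcm(y, lcm(f, lcm(lcm(e, m), lcm(j, k)))) | p.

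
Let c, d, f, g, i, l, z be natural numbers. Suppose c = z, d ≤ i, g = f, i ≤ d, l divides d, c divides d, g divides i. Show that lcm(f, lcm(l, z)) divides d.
Because i ≤ d and d ≤ i, i = d. g divides i, so g divides d. g = f, so f divides d. Because c = z and c divides d, z divides d. l divides d, so lcm(l, z) divides d. From f divides d, lcm(f, lcm(l, z)) divides d.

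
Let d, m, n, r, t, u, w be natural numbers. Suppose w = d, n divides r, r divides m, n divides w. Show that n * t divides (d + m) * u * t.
w = d and n divides w, so n divides d. n divides r and r divides m, therefore n divides m. n divides d, so n divides d + m. Then n divides (d + m) * u. Then n * t divides (d + m) * u * t.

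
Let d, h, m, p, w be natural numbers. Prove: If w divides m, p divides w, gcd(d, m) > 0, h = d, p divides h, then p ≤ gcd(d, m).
h = d and p divides h, therefore p divides d. p divides w and w divides m, therefore p divides m. Since p divides d, p divides gcd(d, m). Since gcd(d, m) > 0, p ≤ gcd(d, m).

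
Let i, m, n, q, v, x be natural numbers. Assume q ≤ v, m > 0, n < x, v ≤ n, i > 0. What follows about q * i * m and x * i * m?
q * i * m < x * i * m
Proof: Since q ≤ v and v ≤ n, q ≤ n. n < x, so q < x. From i > 0, q * i < x * i. m > 0, so q * i * m < x * i * m.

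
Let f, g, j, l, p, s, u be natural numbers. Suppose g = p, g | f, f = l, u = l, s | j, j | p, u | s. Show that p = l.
Because g = p and g | f, p | f. f = l, so p | l. From u | s and s | j, u | j. u = l, so l | j. j | p, so l | p. Since p | l, p = l.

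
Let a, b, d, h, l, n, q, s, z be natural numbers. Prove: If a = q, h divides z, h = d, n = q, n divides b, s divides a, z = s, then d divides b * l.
From z = s and h divides z, h divides s. Because h = d, d divides s. a = q and s divides a, therefore s divides q. d divides s, so d divides q. Because n = q and n divides b, q divides b. Since d divides q, d divides b. Then d divides b * l.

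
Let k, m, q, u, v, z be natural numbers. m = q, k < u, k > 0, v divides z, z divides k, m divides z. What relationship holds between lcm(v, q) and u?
lcm(v, q) < u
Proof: From m = q and m divides z, q divides z. v divides z, so lcm(v, q) divides z. z divides k, so lcm(v, q) divides k. k > 0, so lcm(v, q) ≤ k. k < u, so lcm(v, q) < u.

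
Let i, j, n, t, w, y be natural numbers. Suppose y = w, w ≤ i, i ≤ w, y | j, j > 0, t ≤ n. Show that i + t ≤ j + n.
w ≤ i and i ≤ w, hence w = i. Since y = w, y = i. From y | j and j > 0, y ≤ j. Since y = i, i ≤ j. t ≤ n, so i + t ≤ j + n.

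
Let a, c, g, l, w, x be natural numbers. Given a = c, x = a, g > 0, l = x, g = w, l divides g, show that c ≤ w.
From x = a and a = c, x = c. Since l = x, l = c. l divides g, so c divides g. g > 0, so c ≤ g. Since g = w, c ≤ w.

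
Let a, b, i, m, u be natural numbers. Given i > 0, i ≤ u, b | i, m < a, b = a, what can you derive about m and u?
m < u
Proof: b = a and b | i, therefore a | i. Since i > 0, a ≤ i. m < a, so m < i. Because i ≤ u, m < u.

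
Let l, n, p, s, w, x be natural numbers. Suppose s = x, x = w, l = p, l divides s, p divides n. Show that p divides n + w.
From s = x and l divides s, l divides x. l = p, so p divides x. x = w, so p divides w. Since p divides n, p divides n + w.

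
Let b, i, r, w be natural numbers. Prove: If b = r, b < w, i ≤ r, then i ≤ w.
Since b = r and b < w, r < w. Since i ≤ r, i < w. Then i ≤ w.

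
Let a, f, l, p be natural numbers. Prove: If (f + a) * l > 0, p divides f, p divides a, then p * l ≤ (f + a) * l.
Because p divides f and p divides a, p divides f + a. Then p * l divides (f + a) * l. (f + a) * l > 0, so p * l ≤ (f + a) * l.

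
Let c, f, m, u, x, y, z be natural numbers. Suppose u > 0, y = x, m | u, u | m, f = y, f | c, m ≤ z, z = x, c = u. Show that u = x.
f = y and y = x, therefore f = x. f | c, so x | c. Since c = u, x | u. Because u > 0, x ≤ u. m | u and u | m, so m = u. z = x and m ≤ z, therefore m ≤ x. m = u, so u ≤ x. Because x ≤ u, x = u. Then u = x.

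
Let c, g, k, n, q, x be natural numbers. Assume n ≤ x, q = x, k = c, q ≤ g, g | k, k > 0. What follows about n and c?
n ≤ c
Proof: Since q = x and q ≤ g, x ≤ g. Since n ≤ x, n ≤ g. g | k and k > 0, thus g ≤ k. Since k = c, g ≤ c. Since n ≤ g, n ≤ c.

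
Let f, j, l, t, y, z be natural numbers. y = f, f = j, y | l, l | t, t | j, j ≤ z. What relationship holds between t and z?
t ≤ z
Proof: y = f and f = j, so y = j. y | l and l | t, thus y | t. y = j, so j | t. Since t | j, j = t. Since j ≤ z, t ≤ z.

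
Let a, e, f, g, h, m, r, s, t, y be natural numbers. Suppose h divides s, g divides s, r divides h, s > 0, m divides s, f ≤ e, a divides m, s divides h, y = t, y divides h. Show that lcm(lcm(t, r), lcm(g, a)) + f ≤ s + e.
h divides s and s divides h, thus h = s. Because y = t and y divides h, t divides h. Since r divides h, lcm(t, r) divides h. Because h = s, lcm(t, r) divides s. Since a divides m and m divides s, a divides s. g divides s, so lcm(g, a) divides s. lcm(t, r) divides s, so lcm(lcm(t, r), lcm(g, a)) divides s. Since s > 0, lcm(lcm(t, r), lcm(g, a)) ≤ s. f ≤ e, so lcm(lcm(t, r), lcm(g, a)) + f ≤ s + e.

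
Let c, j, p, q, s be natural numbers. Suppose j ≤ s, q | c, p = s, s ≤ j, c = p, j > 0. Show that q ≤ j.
s ≤ j and j ≤ s, therefore s = j. Since p = s, p = j. Because c = p and q | c, q | p. Since p = j, q | j. j > 0, so q ≤ j.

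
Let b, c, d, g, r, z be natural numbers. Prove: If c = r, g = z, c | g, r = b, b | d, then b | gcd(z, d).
c = r and c | g, hence r | g. From g = z, r | z. r = b, so b | z. Since b | d, b | gcd(z, d).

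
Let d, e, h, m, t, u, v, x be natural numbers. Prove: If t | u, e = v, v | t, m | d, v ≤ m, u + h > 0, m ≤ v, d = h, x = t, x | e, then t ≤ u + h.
From m ≤ v and v ≤ m, m = v. Because e = v and x | e, x | v. Since x = t, t | v. Since v | t, v = t. Since m = v, m = t. d = h and m | d, thus m | h. From m = t, t | h. t | u, so t | u + h. Since u + h > 0, t ≤ u + h.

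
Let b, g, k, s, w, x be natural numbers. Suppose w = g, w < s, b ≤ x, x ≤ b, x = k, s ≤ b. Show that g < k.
b ≤ x and x ≤ b, therefore b = x. x = k, so b = k. Because s ≤ b, s ≤ k. Because w < s, w < k. Because w = g, g < k.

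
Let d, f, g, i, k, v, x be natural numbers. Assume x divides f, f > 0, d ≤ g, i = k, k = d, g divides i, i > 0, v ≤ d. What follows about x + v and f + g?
x + v ≤ f + g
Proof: x divides f and f > 0, therefore x ≤ f. Since i = k and k = d, i = d. g divides i and i > 0, so g ≤ i. Since i = d, g ≤ d. d ≤ g, so d = g. Since v ≤ d, v ≤ g. Since x ≤ f, x + v ≤ f + g.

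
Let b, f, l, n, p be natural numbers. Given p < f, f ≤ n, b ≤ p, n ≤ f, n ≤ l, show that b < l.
f ≤ n and n ≤ f, therefore f = n. p < f, so p < n. b ≤ p, so b < n. n ≤ l, so b < l.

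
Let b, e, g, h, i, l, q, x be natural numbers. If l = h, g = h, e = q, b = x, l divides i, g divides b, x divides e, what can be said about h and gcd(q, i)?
h divides gcd(q, i)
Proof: b = x and g divides b, thus g divides x. Since e = q and x divides e, x divides q. From g divides x, g divides q. From g = h, h divides q. From l = h and l divides i, h divides i. Since h divides q, h divides gcd(q, i).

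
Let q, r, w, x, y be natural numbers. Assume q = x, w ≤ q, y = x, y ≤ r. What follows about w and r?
w ≤ r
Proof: From q = x and w ≤ q, w ≤ x. Since y = x and y ≤ r, x ≤ r. From w ≤ x, w ≤ r.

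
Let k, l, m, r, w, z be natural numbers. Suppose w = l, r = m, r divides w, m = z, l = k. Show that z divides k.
r = m and m = z, so r = z. w = l and r divides w, so r divides l. Since r = z, z divides l. From l = k, z divides k.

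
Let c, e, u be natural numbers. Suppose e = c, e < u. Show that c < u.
From e = c and e < u, by substitution, c < u.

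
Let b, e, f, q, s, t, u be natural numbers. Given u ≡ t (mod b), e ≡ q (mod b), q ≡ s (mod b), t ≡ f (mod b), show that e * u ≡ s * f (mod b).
e ≡ q (mod b) and q ≡ s (mod b), therefore e ≡ s (mod b). Since u ≡ t (mod b) and t ≡ f (mod b), u ≡ f (mod b). Since e ≡ s (mod b), by multiplying congruences, e * u ≡ s * f (mod b).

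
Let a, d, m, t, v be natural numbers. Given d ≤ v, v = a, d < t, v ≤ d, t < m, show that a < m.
d ≤ v and v ≤ d, therefore d = v. Since v = a, d = a. Because d < t and t < m, d < m. Since d = a, a < m.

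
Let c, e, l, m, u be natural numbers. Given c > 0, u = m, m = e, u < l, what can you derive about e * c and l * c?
e * c < l * c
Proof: Since u = m and m = e, u = e. Since u < l, e < l. c > 0, so e * c < l * c.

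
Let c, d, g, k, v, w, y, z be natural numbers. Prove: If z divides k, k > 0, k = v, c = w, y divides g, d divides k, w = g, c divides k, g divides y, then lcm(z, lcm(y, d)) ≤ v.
From g divides y and y divides g, g = y. w = g, so w = y. From c = w, c = y. c divides k, so y divides k. Since d divides k, lcm(y, d) divides k. From z divides k, lcm(z, lcm(y, d)) divides k. Since k > 0, lcm(z, lcm(y, d)) ≤ k. k = v, so lcm(z, lcm(y, d)) ≤ v.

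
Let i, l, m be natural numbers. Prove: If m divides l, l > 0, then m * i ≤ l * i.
From m divides l and l > 0, m ≤ l. By multiplying by a non-negative, m * i ≤ l * i.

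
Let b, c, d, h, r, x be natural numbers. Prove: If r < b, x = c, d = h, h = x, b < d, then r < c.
From d = h and h = x, d = x. b < d, so b < x. x = c, so b < c. r < b, so r < c.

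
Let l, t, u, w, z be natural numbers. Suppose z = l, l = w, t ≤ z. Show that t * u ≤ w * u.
Since z = l and t ≤ z, t ≤ l. Because l = w, t ≤ w. Then t * u ≤ w * u.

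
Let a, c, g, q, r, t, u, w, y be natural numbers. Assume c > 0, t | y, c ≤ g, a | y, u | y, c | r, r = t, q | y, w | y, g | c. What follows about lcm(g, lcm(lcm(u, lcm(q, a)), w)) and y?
lcm(g, lcm(lcm(u, lcm(q, a)), w)) | y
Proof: Because g | c and c > 0, g ≤ c. Since c ≤ g, c = g. r = t and c | r, hence c | t. t | y, so c | y. c = g, so g | y. q | y and a | y, thus lcm(q, a) | y. u | y, so lcm(u, lcm(q, a)) | y. Because w | y, lcm(lcm(u, lcm(q, a)), w) | y. g | y, so lcm(g, lcm(lcm(u, lcm(q, a)), w)) | y.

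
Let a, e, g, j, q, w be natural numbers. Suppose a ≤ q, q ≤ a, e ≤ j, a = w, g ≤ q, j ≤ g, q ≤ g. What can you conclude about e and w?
e ≤ w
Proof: q ≤ a and a ≤ q, thus q = a. Since a = w, q = w. g ≤ q and q ≤ g, hence g = q. e ≤ j and j ≤ g, therefore e ≤ g. g = q, so e ≤ q. q = w, so e ≤ w.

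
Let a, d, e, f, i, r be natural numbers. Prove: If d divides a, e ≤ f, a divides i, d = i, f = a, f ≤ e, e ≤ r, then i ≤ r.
d = i and d divides a, so i divides a. From a divides i, a = i. Since f = a, f = i. e ≤ f and f ≤ e, thus e = f. Since e ≤ r, f ≤ r. f = i, so i ≤ r.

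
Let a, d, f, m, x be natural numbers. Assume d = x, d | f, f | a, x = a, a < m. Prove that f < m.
From d = x and x = a, d = a. Since d | f, a | f. Since f | a, a = f. Since a < m, f < m.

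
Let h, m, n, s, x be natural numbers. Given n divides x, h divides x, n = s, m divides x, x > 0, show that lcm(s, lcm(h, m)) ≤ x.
Since n = s and n divides x, s divides x. h divides x and m divides x, thus lcm(h, m) divides x. Since s divides x, lcm(s, lcm(h, m)) divides x. x > 0, so lcm(s, lcm(h, m)) ≤ x.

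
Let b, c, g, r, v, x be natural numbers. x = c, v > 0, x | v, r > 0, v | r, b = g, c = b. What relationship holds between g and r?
g ≤ r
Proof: Since c = b and b = g, c = g. x = c and x | v, thus c | v. Since v > 0, c ≤ v. v | r and r > 0, thus v ≤ r. c ≤ v, so c ≤ r. Since c = g, g ≤ r.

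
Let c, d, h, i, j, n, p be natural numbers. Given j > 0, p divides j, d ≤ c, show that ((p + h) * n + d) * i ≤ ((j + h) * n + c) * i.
p divides j and j > 0, hence p ≤ j. Then p + h ≤ j + h. By multiplying by a non-negative, (p + h) * n ≤ (j + h) * n. Because d ≤ c, (p + h) * n + d ≤ (j + h) * n + c. By multiplying by a non-negative, ((p + h) * n + d) * i ≤ ((j + h) * n + c) * i.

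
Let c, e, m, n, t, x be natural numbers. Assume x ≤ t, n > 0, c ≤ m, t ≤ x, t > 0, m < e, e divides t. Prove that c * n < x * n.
Because c ≤ m and m < e, c < e. From t ≤ x and x ≤ t, t = x. e divides t and t > 0, thus e ≤ t. From t = x, e ≤ x. Since c < e, c < x. Since n > 0, by multiplying by a positive, c * n < x * n.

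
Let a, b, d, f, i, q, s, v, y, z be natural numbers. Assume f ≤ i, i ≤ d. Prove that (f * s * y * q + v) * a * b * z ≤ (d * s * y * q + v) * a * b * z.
f ≤ i and i ≤ d, so f ≤ d. Then f * s ≤ d * s. Then f * s * y ≤ d * s * y. Then f * s * y * q ≤ d * s * y * q. Then f * s * y * q + v ≤ d * s * y * q + v. Then (f * s * y * q + v) * a ≤ (d * s * y * q + v) * a. Then (f * s * y * q + v) * a * b ≤ (d * s * y * q + v) * a * b. Then (f * s * y * q + v) * a * b * z ≤ (d * s * y * q + v) * a * b * z.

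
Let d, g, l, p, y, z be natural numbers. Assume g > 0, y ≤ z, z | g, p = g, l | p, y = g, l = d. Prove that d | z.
Because y = g and y ≤ z, g ≤ z. z | g and g > 0, thus z ≤ g. Since g ≤ z, g = z. p = g and l | p, hence l | g. Since g = z, l | z. Since l = d, d | z.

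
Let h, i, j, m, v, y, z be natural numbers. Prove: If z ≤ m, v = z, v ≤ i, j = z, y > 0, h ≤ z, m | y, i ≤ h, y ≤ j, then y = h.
v ≤ i and i ≤ h, hence v ≤ h. Since v = z, z ≤ h. Since h ≤ z, h = z. Since m | y and y > 0, m ≤ y. z ≤ m, so z ≤ y. From j = z and y ≤ j, y ≤ z. Since z ≤ y, z = y. Since h = z, h = y. Then y = h.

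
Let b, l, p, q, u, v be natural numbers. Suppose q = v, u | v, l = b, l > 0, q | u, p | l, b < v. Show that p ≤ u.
q = v and q | u, therefore v | u. u | v, so v = u. p | l and l > 0, therefore p ≤ l. l = b, so p ≤ b. Since b < v, p < v. Because v = u, p < u. Then p ≤ u.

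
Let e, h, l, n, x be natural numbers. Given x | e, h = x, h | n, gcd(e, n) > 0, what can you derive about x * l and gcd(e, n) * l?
x * l ≤ gcd(e, n) * l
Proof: Since h = x and h | n, x | n. Since x | e, x | gcd(e, n). gcd(e, n) > 0, so x ≤ gcd(e, n). Then x * l ≤ gcd(e, n) * l.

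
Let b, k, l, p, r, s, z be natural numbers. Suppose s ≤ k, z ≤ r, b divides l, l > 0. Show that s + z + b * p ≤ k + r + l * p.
s ≤ k and z ≤ r, so s + z ≤ k + r. b divides l and l > 0, so b ≤ l. By multiplying by a non-negative, b * p ≤ l * p. s + z ≤ k + r, so s + z + b * p ≤ k + r + l * p.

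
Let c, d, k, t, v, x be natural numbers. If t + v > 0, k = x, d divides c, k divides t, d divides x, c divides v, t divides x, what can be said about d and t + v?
d ≤ t + v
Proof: k = x and k divides t, thus x divides t. t divides x, so x = t. Since d divides x, d divides t. d divides c and c divides v, so d divides v. d divides t, so d divides t + v. Because t + v > 0, d ≤ t + v.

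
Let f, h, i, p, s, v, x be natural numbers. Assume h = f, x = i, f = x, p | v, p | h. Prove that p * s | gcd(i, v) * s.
h = f and f = x, thus h = x. Since x = i, h = i. From p | h, p | i. Since p | v, p | gcd(i, v). Then p * s | gcd(i, v) * s.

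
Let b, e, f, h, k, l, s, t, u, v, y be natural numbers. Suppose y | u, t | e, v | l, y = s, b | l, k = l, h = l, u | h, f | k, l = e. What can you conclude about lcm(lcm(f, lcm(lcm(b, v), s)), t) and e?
lcm(lcm(f, lcm(lcm(b, v), s)), t) | e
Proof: Because k = l and f | k, f | l. From b | l and v | l, lcm(b, v) | l. From y | u and u | h, y | h. Since h = l, y | l. y = s, so s | l. lcm(b, v) | l, so lcm(lcm(b, v), s) | l. f | l, so lcm(f, lcm(lcm(b, v), s)) | l. l = e, so lcm(f, lcm(lcm(b, v), s)) | e. t | e, so lcm(lcm(f, lcm(lcm(b, v), s)), t) | e.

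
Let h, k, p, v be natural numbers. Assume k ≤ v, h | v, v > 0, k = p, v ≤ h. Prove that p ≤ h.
h | v and v > 0, thus h ≤ v. v ≤ h, so v = h. k ≤ v, so k ≤ h. Because k = p, p ≤ h.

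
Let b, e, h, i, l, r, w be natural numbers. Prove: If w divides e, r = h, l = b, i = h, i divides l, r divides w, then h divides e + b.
From r = h and r divides w, h divides w. From w divides e, h divides e. i = h and i divides l, so h divides l. l = b, so h divides b. Because h divides e, h divides e + b.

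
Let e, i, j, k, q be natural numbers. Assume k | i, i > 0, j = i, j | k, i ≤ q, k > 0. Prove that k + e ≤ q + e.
j | k and k > 0, thus j ≤ k. Since j = i, i ≤ k. From k | i and i > 0, k ≤ i. Since i ≤ k, i = k. i ≤ q, so k ≤ q. Then k + e ≤ q + e.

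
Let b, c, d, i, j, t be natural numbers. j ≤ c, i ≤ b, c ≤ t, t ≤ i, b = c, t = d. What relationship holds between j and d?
j ≤ d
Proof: t ≤ i and i ≤ b, thus t ≤ b. From b = c, t ≤ c. From c ≤ t, c = t. t = d, so c = d. j ≤ c, so j ≤ d.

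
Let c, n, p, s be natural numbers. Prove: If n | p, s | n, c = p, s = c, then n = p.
s = c and c = p, so s = p. From s | n, p | n. Since n | p, n = p.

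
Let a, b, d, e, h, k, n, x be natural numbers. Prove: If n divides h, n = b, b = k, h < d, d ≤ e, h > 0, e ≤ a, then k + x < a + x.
Because n = b and b = k, n = k. Since n divides h, k divides h. Since h > 0, k ≤ h. From h < d and d ≤ e, h < e. Since e ≤ a, h < a. From k ≤ h, k < a. Then k + x < a + x.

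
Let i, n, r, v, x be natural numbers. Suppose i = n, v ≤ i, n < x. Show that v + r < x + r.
i = n and v ≤ i, hence v ≤ n. Since n < x, v < x. Then v + r < x + r.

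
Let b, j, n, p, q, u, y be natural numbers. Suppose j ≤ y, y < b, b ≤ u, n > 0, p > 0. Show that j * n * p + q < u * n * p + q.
Because j ≤ y and y < b, j < b. b ≤ u, so j < u. From n > 0, by multiplying by a positive, j * n < u * n. Since p > 0, by multiplying by a positive, j * n * p < u * n * p. Then j * n * p + q < u * n * p + q.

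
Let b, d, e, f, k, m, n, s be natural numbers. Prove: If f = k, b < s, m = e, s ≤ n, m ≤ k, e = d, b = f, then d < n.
m = e and e = d, therefore m = d. Since m ≤ k, d ≤ k. b = f and f = k, so b = k. b < s and s ≤ n, therefore b < n. b = k, so k < n. d ≤ k, so d < n.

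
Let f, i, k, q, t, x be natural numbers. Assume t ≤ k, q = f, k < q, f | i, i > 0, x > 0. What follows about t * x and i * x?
t * x < i * x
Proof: q = f and k < q, so k < f. Since t ≤ k, t < f. Because f | i and i > 0, f ≤ i. Since t < f, t < i. Since x > 0, t * x < i * x.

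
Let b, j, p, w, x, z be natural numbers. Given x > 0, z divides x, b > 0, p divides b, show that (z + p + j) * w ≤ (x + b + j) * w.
z divides x and x > 0, hence z ≤ x. p divides b and b > 0, so p ≤ b. z ≤ x, so z + p ≤ x + b. Then z + p + j ≤ x + b + j. By multiplying by a non-negative, (z + p + j) * w ≤ (x + b + j) * w.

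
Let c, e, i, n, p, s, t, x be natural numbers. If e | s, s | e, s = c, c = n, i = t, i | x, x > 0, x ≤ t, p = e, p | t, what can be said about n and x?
n ≤ x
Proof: From e | s and s | e, e = s. s = c, so e = c. c = n, so e = n. i = t and i | x, therefore t | x. Since x > 0, t ≤ x. From x ≤ t, t = x. Since p = e and p | t, e | t. Since t = x, e | x. x > 0, so e ≤ x. Since e = n, n ≤ x.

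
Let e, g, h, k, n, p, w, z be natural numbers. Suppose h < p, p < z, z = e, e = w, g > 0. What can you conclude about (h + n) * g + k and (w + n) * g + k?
(h + n) * g + k < (w + n) * g + k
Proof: z = e and e = w, therefore z = w. h < p and p < z, thus h < z. Since z = w, h < w. Then h + n < w + n. Because g > 0, by multiplying by a positive, (h + n) * g < (w + n) * g. Then (h + n) * g + k < (w + n) * g + k.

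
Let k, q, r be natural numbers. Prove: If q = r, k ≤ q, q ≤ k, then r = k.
k ≤ q and q ≤ k, so k = q. Because q = r, k = r. Then r = k.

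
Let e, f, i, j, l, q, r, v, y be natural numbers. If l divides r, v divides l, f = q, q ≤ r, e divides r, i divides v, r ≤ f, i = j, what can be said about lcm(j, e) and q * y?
lcm(j, e) divides q * y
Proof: Because f = q and r ≤ f, r ≤ q. Because q ≤ r, r = q. Because i divides v and v divides l, i divides l. l divides r, so i divides r. Since i = j, j divides r. e divides r, so lcm(j, e) divides r. r = q, so lcm(j, e) divides q. Then lcm(j, e) divides q * y.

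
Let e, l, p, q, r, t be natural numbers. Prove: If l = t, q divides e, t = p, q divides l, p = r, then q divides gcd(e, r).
From l = t and q divides l, q divides t. t = p, so q divides p. Since p = r, q divides r. Since q divides e, q divides gcd(e, r).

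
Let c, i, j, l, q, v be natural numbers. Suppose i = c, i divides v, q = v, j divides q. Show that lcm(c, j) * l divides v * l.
i = c and i divides v, hence c divides v. q = v and j divides q, therefore j divides v. c divides v, so lcm(c, j) divides v. Then lcm(c, j) * l divides v * l.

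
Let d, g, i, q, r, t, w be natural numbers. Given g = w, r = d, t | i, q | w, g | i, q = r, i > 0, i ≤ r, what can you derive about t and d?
t | d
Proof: Since g = w and g | i, w | i. Since q | w, q | i. i > 0, so q ≤ i. Since q = r, r ≤ i. Since i ≤ r, i = r. t | i, so t | r. Since r = d, t | d.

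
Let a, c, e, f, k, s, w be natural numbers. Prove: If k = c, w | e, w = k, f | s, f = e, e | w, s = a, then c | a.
From w = k and k = c, w = c. From e | w and w | e, e = w. f = e and f | s, therefore e | s. Since e = w, w | s. From s = a, w | a. Since w = c, c | a.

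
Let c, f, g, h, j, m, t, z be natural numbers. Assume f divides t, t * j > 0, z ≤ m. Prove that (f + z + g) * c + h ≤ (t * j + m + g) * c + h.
f divides t, so f divides t * j. From t * j > 0, f ≤ t * j. Since z ≤ m, f + z ≤ t * j + m. Then f + z + g ≤ t * j + m + g. By multiplying by a non-negative, (f + z + g) * c ≤ (t * j + m + g) * c. Then (f + z + g) * c + h ≤ (t * j + m + g) * c + h.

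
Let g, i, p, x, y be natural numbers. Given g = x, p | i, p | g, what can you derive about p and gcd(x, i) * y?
p | gcd(x, i) * y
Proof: g = x and p | g, hence p | x. Since p | i, p | gcd(x, i). Then p | gcd(x, i) * y.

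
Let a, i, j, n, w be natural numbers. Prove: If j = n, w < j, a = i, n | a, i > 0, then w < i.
j = n and w < j, thus w < n. a = i and n | a, so n | i. Since i > 0, n ≤ i. w < n, so w < i.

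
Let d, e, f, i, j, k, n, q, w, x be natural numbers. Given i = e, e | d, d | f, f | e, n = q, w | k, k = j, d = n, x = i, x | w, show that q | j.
Since d = n and n = q, d = q. d | f and f | e, therefore d | e. Since e | d, e = d. x = i and i = e, therefore x = e. x | w and w | k, thus x | k. Since x = e, e | k. Because k = j, e | j. e = d, so d | j. d = q, so q | j.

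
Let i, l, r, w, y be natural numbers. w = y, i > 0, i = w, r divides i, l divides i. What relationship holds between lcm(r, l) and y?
lcm(r, l) ≤ y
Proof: Since i = w and w = y, i = y. r divides i and l divides i, hence lcm(r, l) divides i. i > 0, so lcm(r, l) ≤ i. Since i = y, lcm(r, l) ≤ y.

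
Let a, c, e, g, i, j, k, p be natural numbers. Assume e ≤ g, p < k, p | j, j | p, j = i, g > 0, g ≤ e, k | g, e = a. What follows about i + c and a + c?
i + c < a + c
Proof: p | j and j | p, hence p = j. From j = i, p = i. Since p < k, i < k. g ≤ e and e ≤ g, thus g = e. e = a, so g = a. Since k | g and g > 0, k ≤ g. Since g = a, k ≤ a. Since i < k, i < a. Then i + c < a + c.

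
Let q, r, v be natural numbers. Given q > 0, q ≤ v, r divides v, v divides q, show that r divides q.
Because v divides q and q > 0, v ≤ q. q ≤ v, so v = q. r divides v, so r divides q.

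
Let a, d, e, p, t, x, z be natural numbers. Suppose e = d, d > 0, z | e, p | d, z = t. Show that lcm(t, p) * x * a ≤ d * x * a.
e = d and z | e, thus z | d. z = t, so t | d. Since p | d, lcm(t, p) | d. d > 0, so lcm(t, p) ≤ d. Then lcm(t, p) * x ≤ d * x. Then lcm(t, p) * x * a ≤ d * x * a.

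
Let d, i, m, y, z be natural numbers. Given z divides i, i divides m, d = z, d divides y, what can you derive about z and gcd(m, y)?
z divides gcd(m, y)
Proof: z divides i and i divides m, thus z divides m. Since d = z and d divides y, z divides y. z divides m, so z divides gcd(m, y).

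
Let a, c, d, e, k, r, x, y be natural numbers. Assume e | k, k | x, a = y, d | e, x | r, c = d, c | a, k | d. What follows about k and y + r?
k | y + r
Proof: d | e and e | k, thus d | k. Since k | d, d = k. c = d and c | a, hence d | a. Since a = y, d | y. d = k, so k | y. Because k | x and x | r, k | r. Since k | y, k | y + r.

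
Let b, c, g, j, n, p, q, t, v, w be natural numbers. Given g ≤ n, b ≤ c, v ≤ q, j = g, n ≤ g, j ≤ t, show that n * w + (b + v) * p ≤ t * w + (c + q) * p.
Since g ≤ n and n ≤ g, g = n. Since j = g, j = n. j ≤ t, so n ≤ t. By multiplying by a non-negative, n * w ≤ t * w. b ≤ c and v ≤ q, hence b + v ≤ c + q. By multiplying by a non-negative, (b + v) * p ≤ (c + q) * p. Since n * w ≤ t * w, n * w + (b + v) * p ≤ t * w + (c + q) * p.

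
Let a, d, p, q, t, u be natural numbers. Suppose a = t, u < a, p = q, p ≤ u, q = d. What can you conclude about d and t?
d < t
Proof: p = q and q = d, so p = d. Since p ≤ u, d ≤ u. a = t and u < a, therefore u < t. Because d ≤ u, d < t.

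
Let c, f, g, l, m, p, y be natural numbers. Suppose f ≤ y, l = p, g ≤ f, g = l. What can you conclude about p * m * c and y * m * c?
p * m * c ≤ y * m * c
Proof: Because g = l and l = p, g = p. Because g ≤ f and f ≤ y, g ≤ y. Since g = p, p ≤ y. By multiplying by a non-negative, p * m ≤ y * m. By multiplying by a non-negative, p * m * c ≤ y * m * c.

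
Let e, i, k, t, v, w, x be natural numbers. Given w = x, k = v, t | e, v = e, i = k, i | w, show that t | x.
Since k = v and v = e, k = e. i = k and i | w, hence k | w. k = e, so e | w. Since w = x, e | x. Because t | e, t | x.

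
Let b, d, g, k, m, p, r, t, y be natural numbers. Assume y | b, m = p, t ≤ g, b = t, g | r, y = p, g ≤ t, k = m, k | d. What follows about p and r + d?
p | r + d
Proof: Because y = p and y | b, p | b. Since b = t, p | t. Because g ≤ t and t ≤ g, g = t. g | r, so t | r. From p | t, p | r. Since k = m and k | d, m | d. Since m = p, p | d. Since p | r, p | r + d.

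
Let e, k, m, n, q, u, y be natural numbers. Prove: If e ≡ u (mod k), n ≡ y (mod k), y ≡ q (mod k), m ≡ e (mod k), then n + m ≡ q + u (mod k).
n ≡ y (mod k) and y ≡ q (mod k), thus n ≡ q (mod k). m ≡ e (mod k) and e ≡ u (mod k), so m ≡ u (mod k). Since n ≡ q (mod k), by adding congruences, n + m ≡ q + u (mod k).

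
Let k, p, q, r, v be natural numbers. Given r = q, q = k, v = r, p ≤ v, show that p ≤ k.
r = q and q = k, therefore r = k. v = r and p ≤ v, thus p ≤ r. r = k, so p ≤ k.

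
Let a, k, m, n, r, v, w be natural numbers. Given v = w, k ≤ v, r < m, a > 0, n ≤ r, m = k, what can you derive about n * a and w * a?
n * a < w * a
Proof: m = k and r < m, hence r < k. From v = w and k ≤ v, k ≤ w. Since r < k, r < w. n ≤ r, so n < w. From a > 0, by multiplying by a positive, n * a < w * a.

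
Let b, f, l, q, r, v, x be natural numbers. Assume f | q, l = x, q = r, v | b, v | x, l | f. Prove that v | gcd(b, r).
l | f and f | q, so l | q. Since l = x, x | q. q = r, so x | r. v | x, so v | r. Since v | b, v | gcd(b, r).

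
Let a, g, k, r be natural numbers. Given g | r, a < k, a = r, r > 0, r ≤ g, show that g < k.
Since g | r and r > 0, g ≤ r. r ≤ g, so r = g. a = r and a < k, therefore r < k. r = g, so g < k.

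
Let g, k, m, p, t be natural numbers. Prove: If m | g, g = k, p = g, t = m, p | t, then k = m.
t = m and p | t, hence p | m. Because p = g, g | m. m | g, so m = g. g = k, so m = k. Then k = m.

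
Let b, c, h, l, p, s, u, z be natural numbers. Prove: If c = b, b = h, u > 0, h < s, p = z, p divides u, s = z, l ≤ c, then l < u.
Since c = b and b = h, c = h. l ≤ c, so l ≤ h. s = z and h < s, so h < z. Because p divides u and u > 0, p ≤ u. Since p = z, z ≤ u. h < z, so h < u. l ≤ h, so l < u.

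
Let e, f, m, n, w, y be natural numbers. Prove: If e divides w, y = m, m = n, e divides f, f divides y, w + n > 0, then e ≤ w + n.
y = m and m = n, thus y = n. e divides f and f divides y, hence e divides y. Since y = n, e divides n. e divides w, so e divides w + n. w + n > 0, so e ≤ w + n.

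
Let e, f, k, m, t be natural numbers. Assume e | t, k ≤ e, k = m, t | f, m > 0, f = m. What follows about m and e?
m = e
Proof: Since k = m and k ≤ e, m ≤ e. f = m and t | f, hence t | m. e | t, so e | m. Since m > 0, e ≤ m. m ≤ e, so m = e.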